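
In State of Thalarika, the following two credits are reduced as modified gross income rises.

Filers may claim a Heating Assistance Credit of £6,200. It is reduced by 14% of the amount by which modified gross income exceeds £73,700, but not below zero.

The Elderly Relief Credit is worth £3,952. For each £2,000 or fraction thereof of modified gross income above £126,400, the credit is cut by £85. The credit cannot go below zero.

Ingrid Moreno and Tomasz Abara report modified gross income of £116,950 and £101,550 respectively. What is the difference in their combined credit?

£2,156

Ingrid (£116,950): Heating Assistance Credit: 14% of the £43,250 excess over £73,700 is £6,055; credit = £6,200 − £6,055 = £145. Elderly Relief Credit: £116,950 is at or below the £126,400 threshold, so the full £3,952 applies. total £145 + £3,952 = £4,097
Tomasz (£101,550): Heating Assistance Credit: 14% of the £27,850 excess over £73,700 is £3,899; credit = £6,200 − £3,899 = £2,301. Elderly Relief Credit: £101,550 is at or below the £126,400 threshold, so the full £3,952 applies. total £2,301 + £3,952 = £6,253
Difference: |£4,097 − £6,253| = £2,156.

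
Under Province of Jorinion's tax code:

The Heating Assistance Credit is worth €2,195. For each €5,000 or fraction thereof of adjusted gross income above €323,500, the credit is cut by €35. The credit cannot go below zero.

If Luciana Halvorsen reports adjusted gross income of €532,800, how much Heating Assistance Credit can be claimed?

Heating Assistance Credit: income exceeds €323,500 by €209,300, which is 42 full-or-partial €5,000 increments; reduction = 42 × €35 = €1,470, leaving €725.

€725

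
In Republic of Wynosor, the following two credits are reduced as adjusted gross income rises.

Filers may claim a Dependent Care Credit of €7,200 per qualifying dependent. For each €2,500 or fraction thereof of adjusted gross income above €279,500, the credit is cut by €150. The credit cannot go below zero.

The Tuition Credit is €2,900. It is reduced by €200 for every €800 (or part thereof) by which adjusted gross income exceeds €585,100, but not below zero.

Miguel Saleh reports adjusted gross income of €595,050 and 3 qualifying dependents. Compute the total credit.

€2,850

Dependent Care Credit: base = 3 × €7,200 = €21,600. income exceeds €279,500 by €315,550, which is 127 full-or-partial €2,500 increments; reduction = 127 × €150 = €19,050, leaving €2,550.
Tuition Credit: income exceeds €585,100 by €9,950, which is 13 full-or-partial €800 increments; reduction = 13 × €200 = €2,600, leaving €300.
Total: €2,550 + €300 = €2,850.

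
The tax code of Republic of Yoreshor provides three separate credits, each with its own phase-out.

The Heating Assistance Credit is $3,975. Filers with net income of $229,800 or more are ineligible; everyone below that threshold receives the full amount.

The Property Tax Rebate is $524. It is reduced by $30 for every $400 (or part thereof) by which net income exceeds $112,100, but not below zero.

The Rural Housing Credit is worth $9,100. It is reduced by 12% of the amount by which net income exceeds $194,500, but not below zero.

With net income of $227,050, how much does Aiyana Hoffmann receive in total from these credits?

$9,169

Heating Assistance Credit: $227,050 is below the $229,800 cutoff, so the full $3,975 applies.
Property Tax Rebate: income exceeds $112,100 by $114,950 → 288 increments × $30 = $8,640 ≥ base, so the credit is $0.
Rural Housing Credit: 12% of the $32,550 excess over $194,500 is $3,906; credit = $9,100 − $3,906 = $5,194.
Total: $3,975 + $0 + $5,194 = $9,169.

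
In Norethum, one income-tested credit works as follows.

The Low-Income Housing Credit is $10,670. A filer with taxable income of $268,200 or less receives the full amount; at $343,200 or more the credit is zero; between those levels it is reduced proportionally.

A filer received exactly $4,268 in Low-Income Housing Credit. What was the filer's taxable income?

$313,200

$4,268 is 4,268/10,670 of the full $10,670, so 6,402/10,670 of the $75,000 range has been used: income = $268,200 + $75,000 × 6,402/10,670 = $313,200.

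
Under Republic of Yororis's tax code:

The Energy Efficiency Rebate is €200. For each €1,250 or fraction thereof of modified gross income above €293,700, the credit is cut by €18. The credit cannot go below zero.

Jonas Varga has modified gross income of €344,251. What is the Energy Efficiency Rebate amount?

€0

Energy Efficiency Rebate: income exceeds €293,700 by €50,551 → 41 increments × €18 = €738 ≥ base, so the credit is €0.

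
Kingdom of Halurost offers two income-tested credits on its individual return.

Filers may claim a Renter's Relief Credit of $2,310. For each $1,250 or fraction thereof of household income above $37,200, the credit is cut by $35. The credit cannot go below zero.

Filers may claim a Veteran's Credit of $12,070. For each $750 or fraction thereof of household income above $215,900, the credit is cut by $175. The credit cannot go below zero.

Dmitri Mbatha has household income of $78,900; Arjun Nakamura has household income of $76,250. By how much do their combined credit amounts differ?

$70

Dmitri ($78,900): Renter's Relief Credit: income exceeds $37,200 by $41,700, which is 34 full-or-partial $1,250 increments; reduction = 34 × $35 = $1,190, leaving $1,120. Veteran's Credit: $78,900 is at or below the $215,900 threshold, so the full $12,070 applies. total $1,120 + $12,070 = $13,190
Arjun ($76,250): Renter's Relief Credit: income exceeds $37,200 by $39,050, which is 32 full-or-partial $1,250 increments; reduction = 32 × $35 = $1,120, leaving $1,190. Veteran's Credit: $76,250 is at or below the $215,900 threshold, so the full $12,070 applies. total $1,190 + $12,070 = $13,260
Difference: |$13,190 − $13,260| = $70.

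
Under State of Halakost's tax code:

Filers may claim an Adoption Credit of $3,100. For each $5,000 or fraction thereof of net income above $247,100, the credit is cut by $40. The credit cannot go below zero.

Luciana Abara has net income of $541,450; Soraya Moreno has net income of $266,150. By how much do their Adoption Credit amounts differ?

Luciana ($541,450): Adoption Credit: income exceeds $247,100 by $294,350, which is 59 full-or-partial $5,000 increments; reduction = 59 × $40 = $2,360, leaving $740.
Soraya ($266,150): Adoption Credit: income exceeds $247,100 by $19,050, which is 4 full-or-partial $5,000 increments; reduction = 4 × $40 = $160, leaving $2,940.
Difference: |$740 − $2,940| = $2,200.

$2,200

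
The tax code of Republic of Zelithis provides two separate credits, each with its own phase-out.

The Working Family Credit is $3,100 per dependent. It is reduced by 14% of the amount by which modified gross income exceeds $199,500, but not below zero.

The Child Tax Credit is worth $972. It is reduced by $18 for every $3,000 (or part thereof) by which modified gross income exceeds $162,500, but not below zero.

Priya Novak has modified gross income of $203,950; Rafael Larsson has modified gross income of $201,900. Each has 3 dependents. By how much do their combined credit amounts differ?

$287

Priya ($203,950): Working Family Credit: base = 3 × $3,100 = $9,300. 14% of the $4,450 excess over $199,500 is $623; credit = $9,300 − $623 = $8,677. Child Tax Credit: income exceeds $162,500 by $41,450, which is 14 full-or-partial $3,000 increments; reduction = 14 × $18 = $252, leaving $720. total $8,677 + $720 = $9,397
Rafael ($201,900): Working Family Credit: base = 3 × $3,100 = $9,300. 14% of the $2,400 excess over $199,500 is $336; credit = $9,300 − $336 = $8,964. Child Tax Credit: income exceeds $162,500 by $39,400, which is 14 full-or-partial $3,000 increments; reduction = 14 × $18 = $252, leaving $720. total $8,964 + $720 = $9,684
Difference: |$9,397 − $9,684| = $287.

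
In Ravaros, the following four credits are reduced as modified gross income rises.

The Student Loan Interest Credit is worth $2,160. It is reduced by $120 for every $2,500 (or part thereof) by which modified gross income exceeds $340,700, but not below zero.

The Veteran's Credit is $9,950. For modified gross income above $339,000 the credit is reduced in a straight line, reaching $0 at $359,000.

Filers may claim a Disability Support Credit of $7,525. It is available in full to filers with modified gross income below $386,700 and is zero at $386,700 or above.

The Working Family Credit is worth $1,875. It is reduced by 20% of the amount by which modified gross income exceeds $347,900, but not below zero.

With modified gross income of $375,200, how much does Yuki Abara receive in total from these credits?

Student Loan Interest Credit: income exceeds $340,700 by $34,500, which is 14 full-or-partial $2,500 increments; reduction = 14 × $120 = $1,680, leaving $480.
Veteran's Credit: $375,200 is at or above $359,000, so the credit is $0.
Disability Support Credit: $375,200 is below the $386,700 cutoff, so the full $7,525 applies.
Working Family Credit: 20% of the $27,300 excess over $347,900 is $5,460 ≥ base, so the credit is $0.
Total: $480 + $0 + $7,525 + $0 = $8,005.

$8,005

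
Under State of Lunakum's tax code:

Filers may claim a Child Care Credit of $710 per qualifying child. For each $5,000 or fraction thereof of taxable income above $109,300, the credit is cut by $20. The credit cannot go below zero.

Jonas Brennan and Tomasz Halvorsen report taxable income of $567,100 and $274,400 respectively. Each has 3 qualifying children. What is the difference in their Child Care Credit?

Jonas ($567,100): Child Care Credit: base = 3 × $710 = $2,130. income exceeds $109,300 by $457,800, which is 92 full-or-partial $5,000 increments; reduction = 92 × $20 = $1,840, leaving $290.
Tomasz ($274,400): Child Care Credit: base = 3 × $710 = $2,130. income exceeds $109,300 by $165,100, which is 34 full-or-partial $5,000 increments; reduction = 34 × $20 = $680, leaving $1,450.
Difference: |$290 − $1,450| = $1,160.

$1,160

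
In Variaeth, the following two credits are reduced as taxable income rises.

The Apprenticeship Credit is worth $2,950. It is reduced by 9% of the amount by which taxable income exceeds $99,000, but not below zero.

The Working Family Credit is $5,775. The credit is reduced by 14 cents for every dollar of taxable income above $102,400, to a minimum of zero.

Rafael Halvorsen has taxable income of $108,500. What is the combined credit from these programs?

$7,016

Apprenticeship Credit: 9% of the $9,500 excess over $99,000 is $855; credit = $2,950 − $855 = $2,095.
Working Family Credit: 14% of the $6,100 excess over $102,400 is $854; credit = $5,775 − $854 = $4,921.
Total: $2,095 + $4,921 = $7,016.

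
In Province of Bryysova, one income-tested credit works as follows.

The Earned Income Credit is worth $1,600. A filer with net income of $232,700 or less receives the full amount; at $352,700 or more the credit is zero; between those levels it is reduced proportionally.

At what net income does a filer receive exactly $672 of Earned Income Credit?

$302,300

$672 is 672/1,600 of the full $1,600, so 928/1,600 of the $120,000 range has been used: income = $232,700 + $120,000 × 928/1,600 = $302,300.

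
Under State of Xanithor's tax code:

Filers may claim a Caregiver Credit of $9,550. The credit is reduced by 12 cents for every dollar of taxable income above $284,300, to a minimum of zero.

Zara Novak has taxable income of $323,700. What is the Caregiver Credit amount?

$4,822

Caregiver Credit: 12% of the $39,400 excess over $284,300 is $4,728; credit = $9,550 − $4,728 = $4,822.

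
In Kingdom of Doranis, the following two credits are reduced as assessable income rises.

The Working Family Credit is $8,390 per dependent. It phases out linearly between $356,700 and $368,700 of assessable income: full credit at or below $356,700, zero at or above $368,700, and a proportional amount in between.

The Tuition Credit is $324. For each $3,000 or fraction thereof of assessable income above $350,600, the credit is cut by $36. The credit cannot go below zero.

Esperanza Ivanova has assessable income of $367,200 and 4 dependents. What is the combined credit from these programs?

Working Family Credit: base = 4 × $8,390 = $33,560. $367,200 is $10,500 into a $12,000 phase-out range, leaving 1,500/12,000 of the credit: $33,560 × 1,500/12,000 = $4,195.
Tuition Credit: income exceeds $350,600 by $16,600, which is 6 full-or-partial $3,000 increments; reduction = 6 × $36 = $216, leaving $108.
Total: $4,195 + $108 = $4,303.

$4,303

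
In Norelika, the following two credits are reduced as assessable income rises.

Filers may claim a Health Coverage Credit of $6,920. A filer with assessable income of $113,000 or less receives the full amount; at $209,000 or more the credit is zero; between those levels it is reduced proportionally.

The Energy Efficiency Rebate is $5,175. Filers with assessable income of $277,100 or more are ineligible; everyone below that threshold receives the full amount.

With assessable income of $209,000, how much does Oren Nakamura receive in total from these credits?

$5,175

Health Coverage Credit: $209,000 is at or above $209,000, so the credit is $0.
Energy Efficiency Rebate: $209,000 is below the $277,100 cutoff, so the full $5,175 applies.
Total: $0 + $5,175 = $5,175.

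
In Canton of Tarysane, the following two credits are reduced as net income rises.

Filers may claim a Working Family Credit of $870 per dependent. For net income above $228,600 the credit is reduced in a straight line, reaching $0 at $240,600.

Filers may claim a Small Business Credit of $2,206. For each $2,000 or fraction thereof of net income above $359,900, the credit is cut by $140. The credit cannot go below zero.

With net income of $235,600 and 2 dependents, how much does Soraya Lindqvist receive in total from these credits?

$2,931

Working Family Credit: base = 2 × $870 = $1,740. $235,600 is $7,000 into a $12,000 phase-out range, leaving 5,000/12,000 of the credit: $1,740 × 5,000/12,000 = $725.
Small Business Credit: $235,600 is at or below the $359,900 threshold, so the full $2,206 applies.
Total: $725 + $2,206 = $2,931.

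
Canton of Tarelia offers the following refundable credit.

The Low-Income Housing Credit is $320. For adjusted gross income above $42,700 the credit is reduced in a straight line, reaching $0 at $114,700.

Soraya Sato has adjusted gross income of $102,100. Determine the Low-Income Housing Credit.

Low-Income Housing Credit: $102,100 is $59,400 into a $72,000 phase-out range, leaving 12,600/72,000 of the credit: $320 × 12,600/72,000 = $56.

$56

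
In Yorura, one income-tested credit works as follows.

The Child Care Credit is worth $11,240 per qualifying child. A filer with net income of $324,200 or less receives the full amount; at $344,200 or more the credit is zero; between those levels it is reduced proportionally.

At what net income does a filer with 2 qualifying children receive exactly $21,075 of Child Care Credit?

$325,450

Full credit = 2 × $11,240 = $22,480.
$21,075 is 21,075/22,480 of the full $22,480, so 1,405/22,480 of the $20,000 range has been used: income = $324,200 + $20,000 × 1,405/22,480 = $325,450.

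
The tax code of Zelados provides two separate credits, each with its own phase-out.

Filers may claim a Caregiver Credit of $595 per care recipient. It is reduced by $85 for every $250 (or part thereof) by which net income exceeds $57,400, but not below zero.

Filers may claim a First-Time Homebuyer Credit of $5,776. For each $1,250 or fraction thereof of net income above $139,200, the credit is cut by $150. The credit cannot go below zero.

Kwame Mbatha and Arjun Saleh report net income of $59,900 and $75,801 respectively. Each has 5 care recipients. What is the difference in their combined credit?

Kwame ($59,900): Caregiver Credit: base = 5 × $595 = $2,975. income exceeds $57,400 by $2,500, which is 10 full-or-partial $250 increments; reduction = 10 × $85 = $850, leaving $2,125. First-Time Homebuyer Credit: $59,900 is at or below the $139,200 threshold, so the full $5,776 applies. total $2,125 + $5,776 = $7,901
Arjun ($75,801): Caregiver Credit: base = 5 × $595 = $2,975. income exceeds $57,400 by $18,401 → 74 increments × $85 = $6,290 ≥ base, so the credit is $0. First-Time Homebuyer Credit: $75,801 is at or below the $139,200 threshold, so the full $5,776 applies. total $0 + $5,776 = $5,776
Difference: |$7,901 − $5,776| = $2,125.

$2,125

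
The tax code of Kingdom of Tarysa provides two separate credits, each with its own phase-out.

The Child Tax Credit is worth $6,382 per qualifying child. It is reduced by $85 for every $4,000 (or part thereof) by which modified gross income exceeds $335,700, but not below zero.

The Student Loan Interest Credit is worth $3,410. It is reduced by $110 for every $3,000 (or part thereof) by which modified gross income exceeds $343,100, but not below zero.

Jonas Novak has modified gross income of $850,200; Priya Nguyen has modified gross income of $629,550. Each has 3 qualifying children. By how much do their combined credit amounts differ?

Jonas ($850,200): Child Tax Credit: base = 3 × $6,382 = $19,146. income exceeds $335,700 by $514,500, which is 129 full-or-partial $4,000 increments; reduction = 129 × $85 = $10,965, leaving $8,181. Student Loan Interest Credit: income exceeds $343,100 by $507,100 → 170 increments × $110 = $18,700 ≥ base, so the credit is $0. total $8,181 + $0 = $8,181
Priya ($629,550): Child Tax Credit: base = 3 × $6,382 = $19,146. income exceeds $335,700 by $293,850, which is 74 full-or-partial $4,000 increments; reduction = 74 × $85 = $6,290, leaving $12,856. Student Loan Interest Credit: income exceeds $343,100 by $286,450 → 96 increments × $110 = $10,560 ≥ base, so the credit is $0. total $12,856 + $0 = $12,856
Difference: |$8,181 − $12,856| = $4,675.

$4,675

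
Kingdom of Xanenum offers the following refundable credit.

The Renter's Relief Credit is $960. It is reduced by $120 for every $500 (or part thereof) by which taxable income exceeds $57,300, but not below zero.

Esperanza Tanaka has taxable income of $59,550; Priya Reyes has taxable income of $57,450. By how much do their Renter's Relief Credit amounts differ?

$480

Esperanza ($59,550): Renter's Relief Credit: income exceeds $57,300 by $2,250, which is 5 full-or-partial $500 increments; reduction = 5 × $120 = $600, leaving $360.
Priya ($57,450): Renter's Relief Credit: income exceeds $57,300 by $150, which is 1 full-or-partial $500 increment; reduction = 1 × $120 = $120, leaving $840.
Difference: |$360 − $840| = $480.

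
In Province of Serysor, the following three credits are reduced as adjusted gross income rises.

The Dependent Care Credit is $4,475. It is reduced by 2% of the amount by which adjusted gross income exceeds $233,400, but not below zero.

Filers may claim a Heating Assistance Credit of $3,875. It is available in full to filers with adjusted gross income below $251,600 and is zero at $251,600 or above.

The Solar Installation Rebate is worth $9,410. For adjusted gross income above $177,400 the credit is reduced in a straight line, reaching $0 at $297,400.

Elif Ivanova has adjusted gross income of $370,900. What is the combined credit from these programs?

$1,725

Dependent Care Credit: 2% of the $137,500 excess over $233,400 is $2,750; credit = $4,475 − $2,750 = $1,725.
Heating Assistance Credit: $370,900 meets or exceeds the $251,600 cutoff, so the credit is $0.
Solar Installation Rebate: $370,900 is at or above $297,400, so the credit is $0.
Total: $1,725 + $0 + $0 = $1,725.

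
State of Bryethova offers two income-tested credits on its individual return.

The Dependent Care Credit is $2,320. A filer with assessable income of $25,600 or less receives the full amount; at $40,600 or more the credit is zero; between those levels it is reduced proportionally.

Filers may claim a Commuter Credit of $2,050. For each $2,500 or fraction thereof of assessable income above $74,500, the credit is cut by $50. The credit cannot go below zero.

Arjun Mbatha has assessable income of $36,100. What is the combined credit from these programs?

Dependent Care Credit: $36,100 is $10,500 into a $15,000 phase-out range, leaving 4,500/15,000 of the credit: $2,320 × 4,500/15,000 = $696.
Commuter Credit: $36,100 is at or below the $74,500 threshold, so the full $2,050 applies.
Total: $696 + $2,050 = $2,746.

$2,746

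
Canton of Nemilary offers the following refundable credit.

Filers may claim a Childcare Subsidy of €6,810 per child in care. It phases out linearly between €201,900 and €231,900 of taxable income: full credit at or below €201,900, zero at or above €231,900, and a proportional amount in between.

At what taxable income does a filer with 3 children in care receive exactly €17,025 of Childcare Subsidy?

Full credit = 3 × €6,810 = €20,430.
€17,025 is 17,025/20,430 of the full €20,430, so 3,405/20,430 of the €30,000 range has been used: income = €201,900 + €30,000 × 3,405/20,430 = €206,900.

€206,900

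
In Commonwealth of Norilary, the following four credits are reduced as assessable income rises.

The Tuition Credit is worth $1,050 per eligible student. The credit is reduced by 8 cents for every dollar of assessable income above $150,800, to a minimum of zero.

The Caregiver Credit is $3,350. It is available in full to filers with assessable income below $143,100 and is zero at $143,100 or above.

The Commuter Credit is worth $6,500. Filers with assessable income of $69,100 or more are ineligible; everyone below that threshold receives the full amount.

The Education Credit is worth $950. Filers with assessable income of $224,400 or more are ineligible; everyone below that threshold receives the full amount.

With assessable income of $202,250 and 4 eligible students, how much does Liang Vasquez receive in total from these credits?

$1,034

Tuition Credit: base = 4 × $1,050 = $4,200. 8% of the $51,450 excess over $150,800 is $4,116; credit = $4,200 − $4,116 = $84.
Caregiver Credit: $202,250 meets or exceeds the $143,100 cutoff, so the credit is $0.
Commuter Credit: $202,250 meets or exceeds the $69,100 cutoff, so the credit is $0.
Education Credit: $202,250 is below the $224,400 cutoff, so the full $950 applies.
Total: $84 + $0 + $0 + $950 = $1,034.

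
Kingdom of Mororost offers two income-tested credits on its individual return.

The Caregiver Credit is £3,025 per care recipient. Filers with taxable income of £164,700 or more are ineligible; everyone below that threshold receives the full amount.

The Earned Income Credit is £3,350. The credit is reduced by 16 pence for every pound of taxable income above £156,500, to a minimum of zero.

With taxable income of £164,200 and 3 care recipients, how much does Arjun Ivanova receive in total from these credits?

£11,193

Caregiver Credit: base = 3 × £3,025 = £9,075. £164,200 is below the £164,700 cutoff, so the full £9,075 applies.
Earned Income Credit: 16% of the £7,700 excess over £156,500 is £1,232; credit = £3,350 − £1,232 = £2,118.
Total: £9,075 + £2,118 = £11,193.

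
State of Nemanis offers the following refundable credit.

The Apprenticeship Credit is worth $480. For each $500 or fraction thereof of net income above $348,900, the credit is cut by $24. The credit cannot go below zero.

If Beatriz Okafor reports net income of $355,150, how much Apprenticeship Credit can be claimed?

Apprenticeship Credit: income exceeds $348,900 by $6,250, which is 13 full-or-partial $500 increments; reduction = 13 × $24 = $312, leaving $168.

$168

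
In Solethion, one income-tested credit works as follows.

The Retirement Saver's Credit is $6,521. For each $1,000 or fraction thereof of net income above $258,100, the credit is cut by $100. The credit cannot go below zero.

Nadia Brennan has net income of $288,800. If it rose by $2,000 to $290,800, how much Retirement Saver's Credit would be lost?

$200

At $288,800 — income exceeds $258,100 by $30,700, which is 31 full-or-partial $1,000 increments; reduction = 31 × $100 = $3,100, leaving $3,421.
At $290,800 — income exceeds $258,100 by $32,700, which is 33 full-or-partial $1,000 increments; reduction = 33 × $100 = $3,300, leaving $3,221.
Lost: $3,421 − $3,221 = $200.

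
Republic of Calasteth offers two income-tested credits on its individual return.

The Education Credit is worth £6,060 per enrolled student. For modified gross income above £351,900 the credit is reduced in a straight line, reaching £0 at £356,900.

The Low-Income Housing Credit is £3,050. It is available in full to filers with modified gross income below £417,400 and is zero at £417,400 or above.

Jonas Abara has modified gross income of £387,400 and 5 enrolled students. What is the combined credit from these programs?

£3,050

Education Credit: base = 5 × £6,060 = £30,300. £387,400 is at or above £356,900, so the credit is £0.
Low-Income Housing Credit: £387,400 is below the £417,400 cutoff, so the full £3,050 applies.
Total: £0 + £3,050 = £3,050.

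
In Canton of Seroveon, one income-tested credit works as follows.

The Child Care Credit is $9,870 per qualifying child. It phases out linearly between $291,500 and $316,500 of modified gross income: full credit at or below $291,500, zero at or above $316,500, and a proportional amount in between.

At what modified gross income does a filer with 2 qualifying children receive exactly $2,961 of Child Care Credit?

$312,750

Full credit = 2 × $9,870 = $19,740.
$2,961 is 2,961/19,740 of the full $19,740, so 16,779/19,740 of the $25,000 range has been used: income = $291,500 + $25,000 × 16,779/19,740 = $312,750.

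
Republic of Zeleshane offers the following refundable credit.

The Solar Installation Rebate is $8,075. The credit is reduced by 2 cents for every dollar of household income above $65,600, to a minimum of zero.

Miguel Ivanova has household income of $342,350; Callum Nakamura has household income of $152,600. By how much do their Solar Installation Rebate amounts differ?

Miguel ($342,350): Solar Installation Rebate: 2% of the $276,750 excess over $65,600 is $5,535; credit = $8,075 − $5,535 = $2,540.
Callum ($152,600): Solar Installation Rebate: 2% of the $87,000 excess over $65,600 is $1,740; credit = $8,075 − $1,740 = $6,335.
Difference: |$2,540 − $6,335| = $3,795.

$3,795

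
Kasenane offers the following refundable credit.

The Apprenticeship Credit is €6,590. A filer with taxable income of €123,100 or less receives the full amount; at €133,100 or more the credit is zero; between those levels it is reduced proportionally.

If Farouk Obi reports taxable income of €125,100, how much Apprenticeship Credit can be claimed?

Apprenticeship Credit: €125,100 is €2,000 into a €10,000 phase-out range, leaving 8,000/10,000 of the credit: €6,590 × 8,000/10,000 = €5,272.

€5,272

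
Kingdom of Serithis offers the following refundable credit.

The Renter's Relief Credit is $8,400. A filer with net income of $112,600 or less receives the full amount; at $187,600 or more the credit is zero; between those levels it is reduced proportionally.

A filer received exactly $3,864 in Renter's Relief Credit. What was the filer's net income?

$153,100

$3,864 is 3,864/8,400 of the full $8,400, so 4,536/8,400 of the $75,000 range has been used: income = $112,600 + $75,000 × 4,536/8,400 = $153,100.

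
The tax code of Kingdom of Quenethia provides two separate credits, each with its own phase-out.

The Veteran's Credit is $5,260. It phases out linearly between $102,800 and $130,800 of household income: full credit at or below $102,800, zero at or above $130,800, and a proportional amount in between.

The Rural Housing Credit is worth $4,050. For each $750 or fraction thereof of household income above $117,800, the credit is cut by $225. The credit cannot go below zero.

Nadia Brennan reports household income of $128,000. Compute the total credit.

Veteran's Credit: $128,000 is $25,200 into a $28,000 phase-out range, leaving 2,800/28,000 of the credit: $5,260 × 2,800/28,000 = $526.
Rural Housing Credit: income exceeds $117,800 by $10,200, which is 14 full-or-partial $750 increments; reduction = 14 × $225 = $3,150, leaving $900.
Total: $526 + $900 = $1,426.

$1,426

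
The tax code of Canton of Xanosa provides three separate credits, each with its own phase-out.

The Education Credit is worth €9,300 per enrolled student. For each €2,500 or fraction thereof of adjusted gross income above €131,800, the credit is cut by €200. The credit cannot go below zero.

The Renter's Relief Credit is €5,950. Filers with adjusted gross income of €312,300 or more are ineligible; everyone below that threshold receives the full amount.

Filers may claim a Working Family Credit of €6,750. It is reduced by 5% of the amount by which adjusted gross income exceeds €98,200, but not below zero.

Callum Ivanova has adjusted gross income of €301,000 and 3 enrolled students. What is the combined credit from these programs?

€20,250

Education Credit: base = 3 × €9,300 = €27,900. income exceeds €131,800 by €169,200, which is 68 full-or-partial €2,500 increments; reduction = 68 × €200 = €13,600, leaving €14,300.
Renter's Relief Credit: €301,000 is below the €312,300 cutoff, so the full €5,950 applies.
Working Family Credit: 5% of the €202,800 excess over €98,200 is €10,140 ≥ base, so the credit is €0.
Total: €14,300 + €5,950 + €0 = €20,250.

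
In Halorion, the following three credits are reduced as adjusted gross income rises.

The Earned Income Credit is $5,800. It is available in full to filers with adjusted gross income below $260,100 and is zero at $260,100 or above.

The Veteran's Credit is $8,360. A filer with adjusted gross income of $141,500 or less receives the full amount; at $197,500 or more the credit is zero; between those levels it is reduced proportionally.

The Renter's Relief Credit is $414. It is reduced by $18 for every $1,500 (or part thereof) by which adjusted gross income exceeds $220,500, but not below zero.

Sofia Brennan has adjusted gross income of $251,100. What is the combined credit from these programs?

Earned Income Credit: $251,100 is below the $260,100 cutoff, so the full $5,800 applies.
Veteran's Credit: $251,100 is at or above $197,500, so the credit is $0.
Renter's Relief Credit: income exceeds $220,500 by $30,600, which is 21 full-or-partial $1,500 increments; reduction = 21 × $18 = $378, leaving $36.
Total: $5,800 + $0 + $36 = $5,836.

$5,836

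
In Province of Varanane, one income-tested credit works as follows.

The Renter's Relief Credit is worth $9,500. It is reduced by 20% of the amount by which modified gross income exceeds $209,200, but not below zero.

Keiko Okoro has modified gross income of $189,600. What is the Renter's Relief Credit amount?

$9,500

Renter's Relief Credit: $189,600 is at or below the $209,200 threshold, so the full $9,500 applies.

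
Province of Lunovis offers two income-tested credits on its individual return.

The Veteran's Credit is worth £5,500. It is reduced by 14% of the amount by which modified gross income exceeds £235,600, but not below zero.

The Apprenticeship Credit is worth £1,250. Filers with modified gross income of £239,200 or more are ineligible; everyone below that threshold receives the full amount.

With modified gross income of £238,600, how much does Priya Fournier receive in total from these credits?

£6,330

Veteran's Credit: 14% of the £3,000 excess over £235,600 is £420; credit = £5,500 − £420 = £5,080.
Apprenticeship Credit: £238,600 is below the £239,200 cutoff, so the full £1,250 applies.
Total: £5,080 + £1,250 = £6,330.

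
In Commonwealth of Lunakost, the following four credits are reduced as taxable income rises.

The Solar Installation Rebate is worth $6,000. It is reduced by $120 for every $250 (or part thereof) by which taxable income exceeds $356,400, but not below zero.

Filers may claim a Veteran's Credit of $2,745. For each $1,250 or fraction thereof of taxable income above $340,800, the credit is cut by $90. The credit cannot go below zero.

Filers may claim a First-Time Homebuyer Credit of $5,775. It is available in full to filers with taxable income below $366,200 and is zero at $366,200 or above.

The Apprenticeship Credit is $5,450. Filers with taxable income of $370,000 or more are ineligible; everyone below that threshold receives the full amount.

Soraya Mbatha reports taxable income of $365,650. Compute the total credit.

$13,730

Solar Installation Rebate: income exceeds $356,400 by $9,250, which is 37 full-or-partial $250 increments; reduction = 37 × $120 = $4,440, leaving $1,560.
Veteran's Credit: income exceeds $340,800 by $24,850, which is 20 full-or-partial $1,250 increments; reduction = 20 × $90 = $1,800, leaving $945.
First-Time Homebuyer Credit: $365,650 is below the $366,200 cutoff, so the full $5,775 applies.
Apprenticeship Credit: $365,650 is below the $370,000 cutoff, so the full $5,450 applies.
Total: $1,560 + $945 + $5,775 + $5,450 = $13,730.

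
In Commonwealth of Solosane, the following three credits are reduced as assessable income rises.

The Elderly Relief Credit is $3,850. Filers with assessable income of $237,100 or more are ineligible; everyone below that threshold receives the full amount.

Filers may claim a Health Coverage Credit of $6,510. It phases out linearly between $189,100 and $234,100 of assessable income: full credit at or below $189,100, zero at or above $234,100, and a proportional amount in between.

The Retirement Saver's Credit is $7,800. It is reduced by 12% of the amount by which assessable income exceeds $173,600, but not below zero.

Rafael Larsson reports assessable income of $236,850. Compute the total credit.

$4,060

Elderly Relief Credit: $236,850 is below the $237,100 cutoff, so the full $3,850 applies.
Health Coverage Credit: $236,850 is at or above $234,100, so the credit is $0.
Retirement Saver's Credit: 12% of the $63,250 excess over $173,600 is $7,590; credit = $7,800 − $7,590 = $210.
Total: $3,850 + $0 + $210 = $4,060.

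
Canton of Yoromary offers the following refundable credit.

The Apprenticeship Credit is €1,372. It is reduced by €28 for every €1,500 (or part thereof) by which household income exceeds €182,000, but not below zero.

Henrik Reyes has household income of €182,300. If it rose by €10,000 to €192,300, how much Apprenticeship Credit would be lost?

€168

At €182,300 — income exceeds €182,000 by €300, which is 1 full-or-partial €1,500 increment; reduction = 1 × €28 = €28, leaving €1,344.
At €192,300 — income exceeds €182,000 by €10,300, which is 7 full-or-partial €1,500 increments; reduction = 7 × €28 = €196, leaving €1,176.
Lost: €1,344 − €1,176 = €168.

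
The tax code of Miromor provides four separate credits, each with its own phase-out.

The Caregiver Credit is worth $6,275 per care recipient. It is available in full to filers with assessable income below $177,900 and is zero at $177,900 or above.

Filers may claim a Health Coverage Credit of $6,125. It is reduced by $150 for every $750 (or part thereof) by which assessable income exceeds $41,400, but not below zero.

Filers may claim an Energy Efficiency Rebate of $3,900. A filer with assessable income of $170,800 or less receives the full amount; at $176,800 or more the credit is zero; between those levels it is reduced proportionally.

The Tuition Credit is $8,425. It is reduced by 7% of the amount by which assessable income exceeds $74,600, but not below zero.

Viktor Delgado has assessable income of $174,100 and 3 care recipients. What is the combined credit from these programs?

$22,040

Caregiver Credit: base = 3 × $6,275 = $18,825. $174,100 is below the $177,900 cutoff, so the full $18,825 applies.
Health Coverage Credit: income exceeds $41,400 by $132,700 → 177 increments × $150 = $26,550 ≥ base, so the credit is $0.
Energy Efficiency Rebate: $174,100 is $3,300 into a $6,000 phase-out range, leaving 2,700/6,000 of the credit: $3,900 × 2,700/6,000 = $1,755.
Tuition Credit: 7% of the $99,500 excess over $74,600 is $6,965; credit = $8,425 − $6,965 = $1,460.
Total: $18,825 + $0 + $1,755 + $1,460 = $22,040.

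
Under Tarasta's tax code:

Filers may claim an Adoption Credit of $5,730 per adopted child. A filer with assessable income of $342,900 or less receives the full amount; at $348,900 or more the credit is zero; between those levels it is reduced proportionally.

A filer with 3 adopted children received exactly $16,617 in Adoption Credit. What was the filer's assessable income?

Full credit = 3 × $5,730 = $17,190.
$16,617 is 16,617/17,190 of the full $17,190, so 573/17,190 of the $6,000 range has been used: income = $342,900 + $6,000 × 573/17,190 = $343,100.

$343,100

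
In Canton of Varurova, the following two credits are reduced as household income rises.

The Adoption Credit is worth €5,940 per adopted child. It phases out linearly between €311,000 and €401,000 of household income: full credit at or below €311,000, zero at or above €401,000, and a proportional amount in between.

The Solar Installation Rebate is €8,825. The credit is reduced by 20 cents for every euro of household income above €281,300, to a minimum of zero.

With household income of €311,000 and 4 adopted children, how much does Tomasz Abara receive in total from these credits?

€26,645

Adoption Credit: base = 4 × €5,940 = €23,760. €311,000 is at or below the €311,000 threshold, so the full €23,760 applies.
Solar Installation Rebate: 20% of the €29,700 excess over €281,300 is €5,940; credit = €8,825 − €5,940 = €2,885.
Total: €23,760 + €2,885 = €26,645.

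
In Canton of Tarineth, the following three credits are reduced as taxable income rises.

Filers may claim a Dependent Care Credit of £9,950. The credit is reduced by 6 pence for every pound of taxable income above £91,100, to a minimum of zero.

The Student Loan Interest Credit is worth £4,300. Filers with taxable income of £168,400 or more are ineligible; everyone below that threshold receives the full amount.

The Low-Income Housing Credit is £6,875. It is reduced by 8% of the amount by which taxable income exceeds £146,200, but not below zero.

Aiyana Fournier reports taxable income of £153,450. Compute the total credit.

Dependent Care Credit: 6% of the £62,350 excess over £91,100 is £3,741; credit = £9,950 − £3,741 = £6,209.
Student Loan Interest Credit: £153,450 is below the £168,400 cutoff, so the full £4,300 applies.
Low-Income Housing Credit: 8% of the £7,250 excess over £146,200 is £580; credit = £6,875 − £580 = £6,295.
Total: £6,209 + £4,300 + £6,295 = £16,804.

£16,804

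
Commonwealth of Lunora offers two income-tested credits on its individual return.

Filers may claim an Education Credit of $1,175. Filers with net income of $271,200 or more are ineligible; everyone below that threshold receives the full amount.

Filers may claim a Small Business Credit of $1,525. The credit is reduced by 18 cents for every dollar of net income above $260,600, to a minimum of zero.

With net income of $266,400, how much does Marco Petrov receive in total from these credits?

$1,656

Education Credit: $266,400 is below the $271,200 cutoff, so the full $1,175 applies.
Small Business Credit: 18% of the $5,800 excess over $260,600 is $1,044; credit = $1,525 − $1,044 = $481.
Total: $1,175 + $481 = $1,656.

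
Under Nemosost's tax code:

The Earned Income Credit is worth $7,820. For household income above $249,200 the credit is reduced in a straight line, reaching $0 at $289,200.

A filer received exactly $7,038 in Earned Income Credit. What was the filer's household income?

$7,038 is 7,038/7,820 of the full $7,820, so 782/7,820 of the $40,000 range has been used: income = $249,200 + $40,000 × 782/7,820 = $253,200.

$253,200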